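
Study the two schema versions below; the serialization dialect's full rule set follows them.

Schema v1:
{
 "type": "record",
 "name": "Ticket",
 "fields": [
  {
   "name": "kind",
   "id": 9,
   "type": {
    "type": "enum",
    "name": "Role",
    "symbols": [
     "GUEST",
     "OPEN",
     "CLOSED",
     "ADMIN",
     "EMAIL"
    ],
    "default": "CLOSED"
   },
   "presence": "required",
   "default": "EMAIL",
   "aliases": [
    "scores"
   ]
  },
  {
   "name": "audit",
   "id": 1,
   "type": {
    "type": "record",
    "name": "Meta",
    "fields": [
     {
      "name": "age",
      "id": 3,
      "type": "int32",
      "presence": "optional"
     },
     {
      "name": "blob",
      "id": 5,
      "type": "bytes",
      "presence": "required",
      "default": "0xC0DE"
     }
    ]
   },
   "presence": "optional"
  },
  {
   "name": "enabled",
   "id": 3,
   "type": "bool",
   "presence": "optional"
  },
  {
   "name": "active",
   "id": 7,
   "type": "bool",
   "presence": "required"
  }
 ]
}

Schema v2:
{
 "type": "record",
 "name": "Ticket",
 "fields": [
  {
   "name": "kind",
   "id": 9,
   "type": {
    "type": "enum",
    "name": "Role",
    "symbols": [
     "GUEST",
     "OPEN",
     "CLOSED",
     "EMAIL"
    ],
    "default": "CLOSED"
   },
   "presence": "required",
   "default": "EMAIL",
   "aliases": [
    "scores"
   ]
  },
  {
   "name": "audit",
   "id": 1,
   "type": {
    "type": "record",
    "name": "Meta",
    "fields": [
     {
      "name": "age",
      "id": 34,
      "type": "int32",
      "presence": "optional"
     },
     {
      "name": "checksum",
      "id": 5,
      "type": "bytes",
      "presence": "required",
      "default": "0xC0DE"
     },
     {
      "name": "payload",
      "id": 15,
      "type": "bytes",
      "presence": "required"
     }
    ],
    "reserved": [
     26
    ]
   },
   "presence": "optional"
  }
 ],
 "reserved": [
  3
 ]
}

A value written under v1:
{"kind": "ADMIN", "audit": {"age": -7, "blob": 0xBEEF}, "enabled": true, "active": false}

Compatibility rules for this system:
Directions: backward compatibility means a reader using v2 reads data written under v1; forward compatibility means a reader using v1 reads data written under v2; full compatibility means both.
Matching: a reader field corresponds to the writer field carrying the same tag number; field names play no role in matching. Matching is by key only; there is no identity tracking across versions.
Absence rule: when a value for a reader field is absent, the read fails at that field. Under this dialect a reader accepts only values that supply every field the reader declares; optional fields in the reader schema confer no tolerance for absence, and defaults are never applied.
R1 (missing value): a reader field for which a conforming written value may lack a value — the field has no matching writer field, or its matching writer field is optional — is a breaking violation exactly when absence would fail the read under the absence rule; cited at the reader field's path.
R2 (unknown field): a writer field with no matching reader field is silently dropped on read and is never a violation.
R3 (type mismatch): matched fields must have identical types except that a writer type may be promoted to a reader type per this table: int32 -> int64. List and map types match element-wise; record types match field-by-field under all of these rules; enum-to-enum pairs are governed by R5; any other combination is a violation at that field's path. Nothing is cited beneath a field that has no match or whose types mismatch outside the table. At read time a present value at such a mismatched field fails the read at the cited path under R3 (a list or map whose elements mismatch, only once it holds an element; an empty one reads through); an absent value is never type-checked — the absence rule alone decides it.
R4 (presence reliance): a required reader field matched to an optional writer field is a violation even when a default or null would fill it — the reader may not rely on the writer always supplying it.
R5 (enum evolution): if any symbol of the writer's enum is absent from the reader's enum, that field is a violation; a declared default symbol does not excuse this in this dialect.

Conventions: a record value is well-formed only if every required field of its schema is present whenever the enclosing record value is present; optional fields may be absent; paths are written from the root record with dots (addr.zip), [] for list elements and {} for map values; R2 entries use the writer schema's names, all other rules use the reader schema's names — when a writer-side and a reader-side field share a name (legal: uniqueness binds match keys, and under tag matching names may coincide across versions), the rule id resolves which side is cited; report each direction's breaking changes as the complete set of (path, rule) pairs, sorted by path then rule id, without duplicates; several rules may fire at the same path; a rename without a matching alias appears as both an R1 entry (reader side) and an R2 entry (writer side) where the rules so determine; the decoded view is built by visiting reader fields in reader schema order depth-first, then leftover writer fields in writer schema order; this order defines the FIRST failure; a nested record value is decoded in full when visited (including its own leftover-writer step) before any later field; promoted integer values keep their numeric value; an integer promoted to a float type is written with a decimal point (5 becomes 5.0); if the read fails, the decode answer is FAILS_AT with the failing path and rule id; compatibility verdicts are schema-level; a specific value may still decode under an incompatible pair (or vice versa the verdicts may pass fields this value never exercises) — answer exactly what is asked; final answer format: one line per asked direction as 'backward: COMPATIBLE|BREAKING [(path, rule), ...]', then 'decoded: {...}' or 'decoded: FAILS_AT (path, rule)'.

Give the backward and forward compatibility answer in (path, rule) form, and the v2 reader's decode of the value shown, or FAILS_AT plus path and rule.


backward: BREAKING [(audit, R1), (audit.age, R1), (audit.payload, R1), (kind, R5)]; forward: BREAKING [(active, R1), (audit, R1), (audit.age, R1), (enabled, R1)]; decoded: FAILS_AT (kind, R5)

each type pair in Ticket: writer, then reader
backward analysis of Ticket with v2 as reader and v1 as writer:
  Role -> Role, writer required: kind aligns to kind
  Meta -> Meta, writer optional: audit aligns to audit
  enabled (writer side), unknown to reader
  active (writer side), unknown to reader
  no writer field matches reader audit.age
  bytes -> bytes, writer required: audit.checksum aligns to audit.blob
  no writer field matches reader audit.payload
  audit.age (writer side), unknown to reader
  rule R1 violated at audit
  rule R1 violated at audit.age
  rule R1 violated at audit.payload
  rule R5 violated at kind
  => 4 violation(s): backward is BREAKING for Ticket
forward analysis of Ticket with v1 as reader and v2 as writer:
  Role -> Role, writer required: kind aligns to kind
  Meta -> Meta, writer optional: audit aligns to audit
  no writer field matches reader enabled
  no writer field matches reader active
  no writer field matches reader audit.age
  bytes -> bytes, writer required: audit.blob aligns to audit.checksum
  audit.age (writer side), unknown to reader
  audit.payload (writer side), unknown to reader
  rule R1 violated at active
  rule R1 violated at audit
  rule R1 violated at audit.age
  rule R1 violated at enabled
  => 4 violation(s): forward is BREAKING for Ticket
decoding the Ticket value with the v2 reader:
  read fails at kind under R5
  => FAILS_AT (kind, R5)


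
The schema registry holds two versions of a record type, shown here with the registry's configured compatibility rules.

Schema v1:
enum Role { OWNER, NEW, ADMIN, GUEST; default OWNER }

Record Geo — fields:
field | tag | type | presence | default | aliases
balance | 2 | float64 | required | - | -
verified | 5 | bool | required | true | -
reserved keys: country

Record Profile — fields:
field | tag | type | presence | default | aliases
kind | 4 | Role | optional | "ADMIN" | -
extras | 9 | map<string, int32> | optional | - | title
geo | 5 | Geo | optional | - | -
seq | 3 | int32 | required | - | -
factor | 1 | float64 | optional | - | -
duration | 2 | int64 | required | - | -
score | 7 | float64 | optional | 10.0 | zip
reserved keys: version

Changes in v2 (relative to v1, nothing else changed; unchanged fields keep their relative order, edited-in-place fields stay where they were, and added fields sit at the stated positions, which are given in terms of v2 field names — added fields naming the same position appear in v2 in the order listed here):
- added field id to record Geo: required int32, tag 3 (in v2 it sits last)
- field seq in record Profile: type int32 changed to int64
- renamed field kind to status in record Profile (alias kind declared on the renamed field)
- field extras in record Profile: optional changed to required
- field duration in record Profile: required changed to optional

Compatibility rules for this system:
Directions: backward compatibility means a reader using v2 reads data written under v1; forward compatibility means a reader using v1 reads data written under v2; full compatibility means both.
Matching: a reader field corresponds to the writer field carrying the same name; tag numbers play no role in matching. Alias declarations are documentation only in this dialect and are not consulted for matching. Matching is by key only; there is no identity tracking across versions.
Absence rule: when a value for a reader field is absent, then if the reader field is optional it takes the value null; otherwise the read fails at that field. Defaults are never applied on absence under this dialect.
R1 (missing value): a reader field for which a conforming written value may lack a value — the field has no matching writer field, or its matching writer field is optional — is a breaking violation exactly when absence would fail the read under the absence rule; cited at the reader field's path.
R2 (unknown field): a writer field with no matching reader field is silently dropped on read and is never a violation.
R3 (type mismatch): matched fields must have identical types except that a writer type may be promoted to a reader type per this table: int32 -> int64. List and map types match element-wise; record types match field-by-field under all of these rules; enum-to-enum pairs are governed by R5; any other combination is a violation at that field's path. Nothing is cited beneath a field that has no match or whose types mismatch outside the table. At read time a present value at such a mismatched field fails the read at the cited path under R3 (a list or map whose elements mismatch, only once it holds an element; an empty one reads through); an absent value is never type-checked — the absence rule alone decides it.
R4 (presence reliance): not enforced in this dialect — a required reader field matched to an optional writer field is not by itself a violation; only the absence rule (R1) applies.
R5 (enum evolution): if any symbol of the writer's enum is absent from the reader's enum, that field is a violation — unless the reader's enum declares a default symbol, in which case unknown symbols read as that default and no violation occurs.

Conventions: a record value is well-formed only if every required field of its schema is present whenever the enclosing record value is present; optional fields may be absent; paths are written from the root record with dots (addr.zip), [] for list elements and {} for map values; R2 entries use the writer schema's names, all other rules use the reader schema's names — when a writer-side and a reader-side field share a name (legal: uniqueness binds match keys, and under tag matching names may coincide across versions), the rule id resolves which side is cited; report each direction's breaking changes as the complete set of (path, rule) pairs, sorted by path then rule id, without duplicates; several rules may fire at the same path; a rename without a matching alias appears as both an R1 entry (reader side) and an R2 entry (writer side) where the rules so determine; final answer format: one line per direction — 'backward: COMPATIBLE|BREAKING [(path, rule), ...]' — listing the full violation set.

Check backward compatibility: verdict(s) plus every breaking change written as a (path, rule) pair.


the writer's type comes first in each Profile pair
checking backward for Profile: reader v2 against writer v1:
  status: no writer-side match
  extras <- extras (map<string, int32> -> map<string, int32>, writer optional)
  geo <- geo (Geo -> Geo, writer optional)
  seq <- seq (int32 -> int64, writer required)
  factor <- factor (float64 -> float64, writer optional)
  duration <- duration (int64 -> int64, writer required)
  score <- score (float64 -> float64, writer optional)
  writer kind: unknown to reader
  geo.balance <- geo.balance (float64 -> float64, writer required)
  geo.verified <- geo.verified (bool -> bool, writer required)
  geo.id: no writer-side match
  rule R1 violated at extras
  rule R1 violated at geo.id
  => backward: BREAKING (2)
checking off the Profile differences that do not matter here:
  field seq in record Profile: type int32 changed to int64 -> matters only for Profile's forward compatibility — outside the asked direction
  renamed field kind to status in record Profile (alias kind declared on the renamed field) -> no rule fires on it in Profile's dialect; the asked verdict holds
  field duration in record Profile: required changed to optional -> matters only for Profile's forward compatibility — outside the asked direction

backward: BREAKING [(extras, R1), (geo.id, R1)]


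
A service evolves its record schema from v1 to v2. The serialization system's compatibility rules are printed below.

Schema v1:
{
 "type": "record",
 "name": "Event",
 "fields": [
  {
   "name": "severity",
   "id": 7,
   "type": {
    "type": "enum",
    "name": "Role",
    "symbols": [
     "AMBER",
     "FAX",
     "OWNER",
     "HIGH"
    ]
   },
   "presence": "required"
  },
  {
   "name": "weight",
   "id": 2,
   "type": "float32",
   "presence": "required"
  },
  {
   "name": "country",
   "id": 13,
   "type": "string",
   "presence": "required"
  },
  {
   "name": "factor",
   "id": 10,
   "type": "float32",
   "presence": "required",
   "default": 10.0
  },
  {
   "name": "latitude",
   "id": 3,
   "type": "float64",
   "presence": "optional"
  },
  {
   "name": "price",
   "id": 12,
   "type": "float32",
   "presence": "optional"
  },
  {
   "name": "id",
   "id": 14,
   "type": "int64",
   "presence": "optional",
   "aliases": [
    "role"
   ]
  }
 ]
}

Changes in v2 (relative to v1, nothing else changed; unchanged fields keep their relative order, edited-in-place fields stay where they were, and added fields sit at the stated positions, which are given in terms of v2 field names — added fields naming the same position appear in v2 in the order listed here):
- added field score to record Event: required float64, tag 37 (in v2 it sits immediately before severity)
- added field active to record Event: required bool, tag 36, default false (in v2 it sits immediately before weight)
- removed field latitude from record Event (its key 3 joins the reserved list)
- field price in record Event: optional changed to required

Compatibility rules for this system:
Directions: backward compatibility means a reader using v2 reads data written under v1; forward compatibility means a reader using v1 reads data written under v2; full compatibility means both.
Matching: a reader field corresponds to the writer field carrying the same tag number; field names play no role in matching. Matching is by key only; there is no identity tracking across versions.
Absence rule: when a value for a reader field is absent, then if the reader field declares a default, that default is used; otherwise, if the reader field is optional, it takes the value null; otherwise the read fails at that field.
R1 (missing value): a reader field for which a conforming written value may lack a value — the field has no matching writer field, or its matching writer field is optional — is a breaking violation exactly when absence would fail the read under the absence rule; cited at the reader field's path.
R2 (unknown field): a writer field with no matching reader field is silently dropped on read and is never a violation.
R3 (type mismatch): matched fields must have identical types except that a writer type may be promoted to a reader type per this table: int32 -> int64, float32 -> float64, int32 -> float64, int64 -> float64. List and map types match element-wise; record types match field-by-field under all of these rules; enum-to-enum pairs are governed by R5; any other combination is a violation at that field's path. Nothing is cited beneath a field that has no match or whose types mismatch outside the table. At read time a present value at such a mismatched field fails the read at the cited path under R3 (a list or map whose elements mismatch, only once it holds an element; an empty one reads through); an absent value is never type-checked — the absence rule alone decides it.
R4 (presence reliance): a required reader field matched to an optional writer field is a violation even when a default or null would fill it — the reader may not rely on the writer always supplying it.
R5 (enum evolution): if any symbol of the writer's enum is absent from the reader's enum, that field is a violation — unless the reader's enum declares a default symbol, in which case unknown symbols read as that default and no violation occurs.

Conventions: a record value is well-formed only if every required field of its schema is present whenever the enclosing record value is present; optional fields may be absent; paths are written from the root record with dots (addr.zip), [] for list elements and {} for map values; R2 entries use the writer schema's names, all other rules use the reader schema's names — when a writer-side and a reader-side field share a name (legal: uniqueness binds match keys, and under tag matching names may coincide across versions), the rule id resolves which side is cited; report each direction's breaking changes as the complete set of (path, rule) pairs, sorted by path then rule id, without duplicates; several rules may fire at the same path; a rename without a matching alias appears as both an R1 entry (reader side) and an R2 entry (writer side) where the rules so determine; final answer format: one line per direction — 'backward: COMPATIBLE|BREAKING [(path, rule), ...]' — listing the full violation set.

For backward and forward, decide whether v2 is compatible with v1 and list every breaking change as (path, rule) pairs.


backward: BREAKING [(price, R1), (price, R4), (score, R1)]; forward: COMPATIBLE []

arrows below run writer -> reader for Event
backward pass over Event, reader schema v2, writer schema v1:
  score: no writer-side match
  severity <- severity (Role -> Role, writer required)
  active: no writer-side match
  weight <- weight (float32 -> float32, writer required)
  country <- country (string -> string, writer required)
  factor <- factor (float32 -> float32, writer required)
  price <- price (float32 -> float32, writer optional)
  id <- id (int64 -> int64, writer optional)
  latitude (writer side), unknown to reader
  breaking: (price, R1)
  breaking: (price, R4)
  breaking: (score, R1)
  backward on Event therefore BREAKING (3)
forward pass over Event, reader schema v1, writer schema v2:
  severity <- severity (Role -> Role, writer required)
  weight <- weight (float32 -> float32, writer required)
  country <- country (string -> string, writer required)
  factor <- factor (float32 -> float32, writer required)
  latitude: no writer-side match
  price <- price (float32 -> float32, writer required)
  id <- id (int64 -> int64, writer optional)
  score (writer side), unknown to reader
  active (writer side), unknown to reader
  nothing fires on Event: forward is COMPATIBLE


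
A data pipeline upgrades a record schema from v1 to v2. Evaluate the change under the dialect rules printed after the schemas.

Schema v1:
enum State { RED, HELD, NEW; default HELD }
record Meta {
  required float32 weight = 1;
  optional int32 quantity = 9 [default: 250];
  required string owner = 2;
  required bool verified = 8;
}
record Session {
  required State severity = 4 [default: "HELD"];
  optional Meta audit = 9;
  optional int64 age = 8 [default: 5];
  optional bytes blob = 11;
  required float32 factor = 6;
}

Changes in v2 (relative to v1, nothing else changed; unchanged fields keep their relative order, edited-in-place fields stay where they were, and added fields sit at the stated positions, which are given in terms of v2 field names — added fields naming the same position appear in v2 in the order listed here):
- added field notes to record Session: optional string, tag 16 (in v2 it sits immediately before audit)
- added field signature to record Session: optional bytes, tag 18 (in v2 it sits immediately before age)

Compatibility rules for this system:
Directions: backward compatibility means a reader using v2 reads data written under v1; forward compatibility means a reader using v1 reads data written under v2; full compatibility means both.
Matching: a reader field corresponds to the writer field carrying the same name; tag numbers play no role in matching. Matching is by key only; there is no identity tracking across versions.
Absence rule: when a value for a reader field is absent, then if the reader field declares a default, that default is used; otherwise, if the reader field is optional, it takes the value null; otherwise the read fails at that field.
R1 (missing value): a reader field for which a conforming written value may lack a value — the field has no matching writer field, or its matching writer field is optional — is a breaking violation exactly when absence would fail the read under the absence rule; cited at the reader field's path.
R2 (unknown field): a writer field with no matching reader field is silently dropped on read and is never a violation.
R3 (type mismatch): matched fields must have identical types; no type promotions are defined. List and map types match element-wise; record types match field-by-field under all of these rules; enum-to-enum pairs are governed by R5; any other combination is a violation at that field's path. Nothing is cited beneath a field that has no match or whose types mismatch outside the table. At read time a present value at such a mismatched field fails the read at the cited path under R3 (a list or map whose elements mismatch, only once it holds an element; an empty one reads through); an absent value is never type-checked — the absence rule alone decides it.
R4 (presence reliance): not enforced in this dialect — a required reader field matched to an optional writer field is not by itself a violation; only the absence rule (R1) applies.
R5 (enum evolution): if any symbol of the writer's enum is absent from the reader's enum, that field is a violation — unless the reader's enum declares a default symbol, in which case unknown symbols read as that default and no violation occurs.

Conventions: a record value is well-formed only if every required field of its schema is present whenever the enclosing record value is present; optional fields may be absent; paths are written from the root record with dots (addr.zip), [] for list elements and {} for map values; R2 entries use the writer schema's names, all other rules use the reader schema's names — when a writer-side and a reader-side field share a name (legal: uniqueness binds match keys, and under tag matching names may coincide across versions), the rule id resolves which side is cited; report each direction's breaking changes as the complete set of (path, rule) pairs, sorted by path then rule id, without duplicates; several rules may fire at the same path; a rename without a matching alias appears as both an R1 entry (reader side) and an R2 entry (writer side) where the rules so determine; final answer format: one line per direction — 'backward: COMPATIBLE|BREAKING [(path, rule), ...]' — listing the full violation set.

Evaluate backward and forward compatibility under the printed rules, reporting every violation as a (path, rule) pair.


backward: COMPATIBLE []; forward: COMPATIBLE []

arrows below run writer -> reader for Session
backward analysis of Session with v2 as reader and v1 as writer:
  severity: State -> State, writer required; from severity
  no writer field matches reader notes
  audit: Meta -> Meta, writer optional; from audit
  no writer field matches reader signature
  age: int64 -> int64, writer optional; from age
  blob: bytes -> bytes, writer optional; from blob
  factor: float32 -> float32, writer required; from factor
  audit.weight: float32 -> float32, writer required; from audit.weight
  audit.quantity: int32 -> int32, writer optional; from audit.quantity
  audit.owner: string -> string, writer required; from audit.owner
  audit.verified: bool -> bool, writer required; from audit.verified
  => backward verdict for Session: COMPATIBLE, no violations
forward analysis of Session with v1 as reader and v2 as writer:
  severity: State -> State, writer required; from severity
  audit: Meta -> Meta, writer optional; from audit
  age: int64 -> int64, writer optional; from age
  blob: bytes -> bytes, writer optional; from blob
  factor: float32 -> float32, writer required; from factor
  notes (writer side), unknown to reader
  signature (writer side), unknown to reader
  audit.weight: float32 -> float32, writer required; from audit.weight
  audit.quantity: int32 -> int32, writer optional; from audit.quantity
  audit.owner: string -> string, writer required; from audit.owner
  audit.verified: bool -> bool, writer required; from audit.verified
  => forward verdict for Session: COMPATIBLE, no violations


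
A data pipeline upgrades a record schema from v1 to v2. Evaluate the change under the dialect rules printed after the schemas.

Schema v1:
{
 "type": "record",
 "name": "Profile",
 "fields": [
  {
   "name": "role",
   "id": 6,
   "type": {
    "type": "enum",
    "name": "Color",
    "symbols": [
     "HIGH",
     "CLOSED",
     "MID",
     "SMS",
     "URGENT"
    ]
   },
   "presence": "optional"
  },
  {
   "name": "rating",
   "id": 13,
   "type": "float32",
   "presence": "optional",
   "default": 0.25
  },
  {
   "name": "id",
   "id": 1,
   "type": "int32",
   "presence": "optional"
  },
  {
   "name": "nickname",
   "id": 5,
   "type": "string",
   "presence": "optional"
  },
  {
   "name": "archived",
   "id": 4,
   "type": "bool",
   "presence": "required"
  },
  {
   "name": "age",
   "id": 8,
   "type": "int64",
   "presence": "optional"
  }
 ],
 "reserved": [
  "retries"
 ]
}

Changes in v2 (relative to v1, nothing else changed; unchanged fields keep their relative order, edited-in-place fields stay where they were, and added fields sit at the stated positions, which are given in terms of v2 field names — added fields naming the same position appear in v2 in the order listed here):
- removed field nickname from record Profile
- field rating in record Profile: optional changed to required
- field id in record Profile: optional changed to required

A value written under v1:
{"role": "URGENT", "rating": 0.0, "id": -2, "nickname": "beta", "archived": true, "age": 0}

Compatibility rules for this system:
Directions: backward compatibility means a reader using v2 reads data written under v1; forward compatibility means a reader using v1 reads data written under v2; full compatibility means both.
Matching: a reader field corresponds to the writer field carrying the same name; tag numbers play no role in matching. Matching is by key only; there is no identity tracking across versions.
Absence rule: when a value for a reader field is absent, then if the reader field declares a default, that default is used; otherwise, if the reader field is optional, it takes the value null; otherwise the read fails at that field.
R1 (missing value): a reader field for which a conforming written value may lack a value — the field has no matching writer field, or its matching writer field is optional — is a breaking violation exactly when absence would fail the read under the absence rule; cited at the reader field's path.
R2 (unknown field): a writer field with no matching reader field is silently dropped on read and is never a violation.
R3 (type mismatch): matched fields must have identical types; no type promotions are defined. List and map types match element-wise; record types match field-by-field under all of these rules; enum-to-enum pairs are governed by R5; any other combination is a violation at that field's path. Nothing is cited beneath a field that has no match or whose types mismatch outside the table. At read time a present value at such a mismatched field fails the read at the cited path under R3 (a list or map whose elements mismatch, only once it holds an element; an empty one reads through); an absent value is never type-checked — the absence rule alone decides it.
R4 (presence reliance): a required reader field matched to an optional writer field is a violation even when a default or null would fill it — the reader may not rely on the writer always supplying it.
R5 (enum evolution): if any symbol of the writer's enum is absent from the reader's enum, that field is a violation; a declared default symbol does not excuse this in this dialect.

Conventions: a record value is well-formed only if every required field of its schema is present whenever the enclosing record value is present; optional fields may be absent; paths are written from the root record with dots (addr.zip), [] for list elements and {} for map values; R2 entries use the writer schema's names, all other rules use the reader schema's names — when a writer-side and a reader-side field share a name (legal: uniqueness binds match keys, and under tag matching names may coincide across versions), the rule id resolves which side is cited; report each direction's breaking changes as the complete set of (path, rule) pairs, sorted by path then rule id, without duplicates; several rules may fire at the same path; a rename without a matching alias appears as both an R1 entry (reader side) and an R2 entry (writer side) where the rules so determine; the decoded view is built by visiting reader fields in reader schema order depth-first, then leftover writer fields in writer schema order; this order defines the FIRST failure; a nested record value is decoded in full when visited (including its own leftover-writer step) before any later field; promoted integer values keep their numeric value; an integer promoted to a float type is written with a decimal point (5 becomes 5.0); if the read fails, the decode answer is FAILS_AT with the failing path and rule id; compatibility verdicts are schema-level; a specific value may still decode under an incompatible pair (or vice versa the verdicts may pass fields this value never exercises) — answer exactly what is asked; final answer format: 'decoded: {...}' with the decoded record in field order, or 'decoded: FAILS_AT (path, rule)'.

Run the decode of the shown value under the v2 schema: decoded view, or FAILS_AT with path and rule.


decoded: {"role": "URGENT", "rating": 0.0, "id": -2, "archived": true, "age": 0}

the writer's type comes first in each Profile pair
decode (reader v2):
  role := "URGENT"
  rating := 0.0
  id := -2
  archived := true
  age := 0
  writer nickname: unknown -> dropped
  => decoded: {"role": "URGENT", "rating": 0.0, "id": -2, "archived": true, "age": 0}
checking off the Profile differences that do not matter here:
  field rating in record Profile: optional changed to required -> affects the rule determinations only; this particular Profile value decodes identically
  field id in record Profile: optional changed to required -> affects the rule determinations only; this particular Profile value decodes identically


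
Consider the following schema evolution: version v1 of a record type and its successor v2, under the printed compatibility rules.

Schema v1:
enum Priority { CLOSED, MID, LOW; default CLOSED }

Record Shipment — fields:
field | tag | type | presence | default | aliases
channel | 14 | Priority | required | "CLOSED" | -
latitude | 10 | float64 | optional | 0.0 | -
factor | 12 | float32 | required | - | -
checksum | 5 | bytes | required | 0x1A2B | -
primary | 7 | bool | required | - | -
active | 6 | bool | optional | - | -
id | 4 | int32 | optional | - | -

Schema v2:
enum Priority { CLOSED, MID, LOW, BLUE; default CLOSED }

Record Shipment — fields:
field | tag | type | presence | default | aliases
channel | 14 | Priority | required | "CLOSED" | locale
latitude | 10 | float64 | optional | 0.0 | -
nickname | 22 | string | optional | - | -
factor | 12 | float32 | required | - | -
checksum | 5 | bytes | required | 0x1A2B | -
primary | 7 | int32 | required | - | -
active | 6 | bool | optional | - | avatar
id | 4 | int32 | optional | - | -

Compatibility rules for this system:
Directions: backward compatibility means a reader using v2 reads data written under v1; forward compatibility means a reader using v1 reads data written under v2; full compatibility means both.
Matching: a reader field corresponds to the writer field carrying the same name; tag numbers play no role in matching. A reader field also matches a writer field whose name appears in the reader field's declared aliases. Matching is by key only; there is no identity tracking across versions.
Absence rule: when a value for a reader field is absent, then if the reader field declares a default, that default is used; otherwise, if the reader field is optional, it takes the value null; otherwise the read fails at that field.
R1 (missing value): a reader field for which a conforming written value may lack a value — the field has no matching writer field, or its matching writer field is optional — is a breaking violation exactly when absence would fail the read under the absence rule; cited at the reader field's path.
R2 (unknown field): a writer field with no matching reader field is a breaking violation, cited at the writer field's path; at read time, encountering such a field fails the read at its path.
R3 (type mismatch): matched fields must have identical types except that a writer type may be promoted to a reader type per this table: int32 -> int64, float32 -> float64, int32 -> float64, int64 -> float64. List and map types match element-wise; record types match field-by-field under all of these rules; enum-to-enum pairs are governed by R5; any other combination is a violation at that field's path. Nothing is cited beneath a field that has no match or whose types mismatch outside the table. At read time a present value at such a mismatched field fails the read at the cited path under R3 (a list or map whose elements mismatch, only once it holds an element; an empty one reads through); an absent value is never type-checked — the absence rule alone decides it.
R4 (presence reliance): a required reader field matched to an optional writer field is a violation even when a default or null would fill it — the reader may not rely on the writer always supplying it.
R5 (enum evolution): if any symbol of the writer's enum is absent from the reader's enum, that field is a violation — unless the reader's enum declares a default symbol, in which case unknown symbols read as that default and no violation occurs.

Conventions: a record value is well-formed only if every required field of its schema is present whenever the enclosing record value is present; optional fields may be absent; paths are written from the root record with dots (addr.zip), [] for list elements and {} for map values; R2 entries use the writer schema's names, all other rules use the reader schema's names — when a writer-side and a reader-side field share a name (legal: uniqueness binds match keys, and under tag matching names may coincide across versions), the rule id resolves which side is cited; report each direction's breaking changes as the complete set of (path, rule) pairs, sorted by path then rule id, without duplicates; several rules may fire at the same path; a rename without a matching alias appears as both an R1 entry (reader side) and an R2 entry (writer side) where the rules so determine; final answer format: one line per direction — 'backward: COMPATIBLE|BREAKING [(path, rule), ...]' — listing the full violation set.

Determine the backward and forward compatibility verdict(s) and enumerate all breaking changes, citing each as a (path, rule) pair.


each type pair in Shipment: writer, then reader
backward for Shipment (reader v2, writer v1):
  writer required, Priority -> Priority: reader channel maps from writer channel
  writer optional, float64 -> float64: reader latitude maps from writer latitude
  no writer field matches reader nickname
  writer required, float32 -> float32: reader factor maps from writer factor
  writer required, bytes -> bytes: reader checksum maps from writer checksum
  writer required, bool -> int32: reader primary maps from writer primary
  writer optional, bool -> bool: reader active maps from writer active
  writer optional, int32 -> int32: reader id maps from writer id
  breaking: (primary, R3)
  => backward verdict for Shipment: BREAKING, 1 violation(s)
forward for Shipment (reader v1, writer v2):
  writer required, Priority -> Priority: reader channel maps from writer channel
  writer optional, float64 -> float64: reader latitude maps from writer latitude
  writer required, float32 -> float32: reader factor maps from writer factor
  writer required, bytes -> bytes: reader checksum maps from writer checksum
  writer required, int32 -> bool: reader primary maps from writer primary
  writer optional, bool -> bool: reader active maps from writer active
  writer optional, int32 -> int32: reader id maps from writer id
  writer field nickname has no reader counterpart
  breaking: (nickname, R2)
  breaking: (primary, R3)
  => forward verdict for Shipment: BREAKING, 2 violation(s)

backward: BREAKING [(primary, R3)]; forward: BREAKING [(nickname, R2), (primary, R3)]


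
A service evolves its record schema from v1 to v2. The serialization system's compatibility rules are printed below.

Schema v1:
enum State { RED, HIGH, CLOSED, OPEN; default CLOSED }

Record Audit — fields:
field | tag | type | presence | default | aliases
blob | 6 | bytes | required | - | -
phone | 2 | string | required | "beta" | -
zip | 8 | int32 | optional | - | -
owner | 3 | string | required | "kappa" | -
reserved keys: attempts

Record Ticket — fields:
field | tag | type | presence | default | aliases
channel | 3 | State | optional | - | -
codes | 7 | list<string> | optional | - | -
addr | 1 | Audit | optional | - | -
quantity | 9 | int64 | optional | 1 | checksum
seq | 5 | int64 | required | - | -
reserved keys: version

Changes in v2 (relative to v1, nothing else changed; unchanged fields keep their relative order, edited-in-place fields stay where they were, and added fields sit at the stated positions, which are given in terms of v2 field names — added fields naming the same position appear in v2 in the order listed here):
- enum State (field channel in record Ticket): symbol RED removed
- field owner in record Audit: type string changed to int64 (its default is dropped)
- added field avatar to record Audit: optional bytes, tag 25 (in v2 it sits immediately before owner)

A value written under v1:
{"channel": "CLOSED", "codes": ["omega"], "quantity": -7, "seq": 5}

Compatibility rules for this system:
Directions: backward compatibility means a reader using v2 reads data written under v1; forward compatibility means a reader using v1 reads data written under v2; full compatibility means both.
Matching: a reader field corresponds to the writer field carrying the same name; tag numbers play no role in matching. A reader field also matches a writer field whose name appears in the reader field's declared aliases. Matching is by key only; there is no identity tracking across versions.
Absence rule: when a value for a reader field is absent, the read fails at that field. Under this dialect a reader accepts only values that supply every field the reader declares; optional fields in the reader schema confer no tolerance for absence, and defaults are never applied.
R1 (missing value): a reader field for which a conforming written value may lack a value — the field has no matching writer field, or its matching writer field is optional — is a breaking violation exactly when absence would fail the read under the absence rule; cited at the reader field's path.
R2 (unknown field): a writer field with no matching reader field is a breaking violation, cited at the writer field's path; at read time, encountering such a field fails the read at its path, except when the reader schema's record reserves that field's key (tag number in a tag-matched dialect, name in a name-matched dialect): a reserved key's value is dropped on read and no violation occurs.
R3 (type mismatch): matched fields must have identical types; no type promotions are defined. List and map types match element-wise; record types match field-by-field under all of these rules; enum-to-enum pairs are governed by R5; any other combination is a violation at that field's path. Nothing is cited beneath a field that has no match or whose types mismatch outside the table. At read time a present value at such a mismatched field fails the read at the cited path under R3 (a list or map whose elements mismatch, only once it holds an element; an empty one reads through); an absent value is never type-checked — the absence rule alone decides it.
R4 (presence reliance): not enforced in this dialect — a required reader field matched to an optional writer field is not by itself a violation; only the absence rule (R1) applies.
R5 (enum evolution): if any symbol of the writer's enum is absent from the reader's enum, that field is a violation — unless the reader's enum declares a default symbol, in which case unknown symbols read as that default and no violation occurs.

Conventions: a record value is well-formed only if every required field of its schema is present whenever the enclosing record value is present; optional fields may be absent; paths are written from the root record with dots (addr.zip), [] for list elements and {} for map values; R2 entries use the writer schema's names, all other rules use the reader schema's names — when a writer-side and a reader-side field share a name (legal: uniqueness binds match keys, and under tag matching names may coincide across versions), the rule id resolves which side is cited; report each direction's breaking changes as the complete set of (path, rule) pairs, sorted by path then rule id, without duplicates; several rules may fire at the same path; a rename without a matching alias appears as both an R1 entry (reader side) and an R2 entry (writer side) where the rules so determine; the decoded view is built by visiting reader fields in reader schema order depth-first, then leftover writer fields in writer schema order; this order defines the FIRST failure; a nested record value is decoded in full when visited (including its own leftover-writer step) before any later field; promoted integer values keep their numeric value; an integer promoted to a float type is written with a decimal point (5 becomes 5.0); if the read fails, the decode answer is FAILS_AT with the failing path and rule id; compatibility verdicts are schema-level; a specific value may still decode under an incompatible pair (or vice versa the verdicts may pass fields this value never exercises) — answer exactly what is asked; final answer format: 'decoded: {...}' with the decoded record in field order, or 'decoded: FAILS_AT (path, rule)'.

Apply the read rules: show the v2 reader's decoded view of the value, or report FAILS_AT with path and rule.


in Ticket below, arrows point writer -> reader
migrating the Ticket value to v2:
  channel := "CLOSED"
  codes := ["omega"]
  read fails at addr under R1 (no fill)
  => FAILS_AT (addr, R1)
ruling out the remaining Ticket differences:
  enum State (field channel in record Ticket): symbol RED removed -> fires no rule on Ticket under this dialect and leaves the result unchanged
  field owner in record Audit: type string changed to int64 (its default is dropped) -> schema-level compatibility only; this Ticket value's decode is unchanged
  added field avatar to record Audit: optional bytes, tag 25 (in v2 it sits immediately before owner) -> schema-level compatibility only; this Ticket value's decode is unchanged

decoded: FAILS_AT (addr, R1)
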